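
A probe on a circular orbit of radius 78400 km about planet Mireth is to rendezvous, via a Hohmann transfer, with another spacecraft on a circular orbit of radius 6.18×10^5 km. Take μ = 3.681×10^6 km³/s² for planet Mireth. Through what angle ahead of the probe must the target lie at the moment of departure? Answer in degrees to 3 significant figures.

φ = 104°

Transfer-ellipse semi-major axis a_t = (r₁ + r₂)/2 = (78400 + 6.180×10^5)/2 = 3.482×10^5 km.
The half-period of the transfer ellipse is t = π√(a_t³/μ) = 3.36442×10^5 s.
Target angular speed ω₂ = √(μ/r₂³) = 3.94912×10^-6 rad/s.
Angle swept by the target during transfer: ω₂·t = 1.32865 rad = 76.13°.
The probe traverses 180° on the transfer ellipse, so the target must lead by 180° − 76.13° = 104°.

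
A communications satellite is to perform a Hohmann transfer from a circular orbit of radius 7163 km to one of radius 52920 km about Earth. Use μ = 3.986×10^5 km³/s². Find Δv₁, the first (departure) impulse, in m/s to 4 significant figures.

Δv₁ = 2441 m/s

Semi-major axis of the transfer orbit: a_t = (7163 + 52920)/2 = 30041.5 km.
On the circular orbit at r = 7163 km, v_c = √(μ/r) = 7.460 km/s.
Transfer-orbit speed at the same r (vis-viva, a = a_t): v_t = √[μ(2/r − 1/a_t)] = 9.901 km/s.
Δv₁ = |v_t − v_c| = |9.901 − 7.460| = 2.441 km/s.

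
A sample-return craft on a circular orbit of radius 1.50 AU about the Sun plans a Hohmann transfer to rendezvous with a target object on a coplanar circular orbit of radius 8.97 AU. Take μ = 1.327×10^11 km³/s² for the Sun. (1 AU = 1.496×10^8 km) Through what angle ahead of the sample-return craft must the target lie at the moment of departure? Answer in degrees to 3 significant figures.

φ = 99.7°

In km: r₁ = 1.50 × 1.496×10^8 = 2.244×10^8 km; r₂ = 8.97 × 1.496×10^8 = 1.341912×10^9 km.
Semi-major axis of the transfer orbit: a_t = (2.244×10^8 + 1.341912×10^9)/2 = 7.83156×10^8 km.
Transfer time t = π√(a_t³/μ) = 1.890109×10^8 s.
The target's mean motion on its circular orbit is ω₂ = √(μ/r₂³) = 7.410532×10^-9 rad/s.
Angle swept by the target during transfer: ω₂·t = 1.400671 rad = 80.253°.
Arrival is 180° from departure on the ellipse, so φ = 180° − 80.253° = 99.7°.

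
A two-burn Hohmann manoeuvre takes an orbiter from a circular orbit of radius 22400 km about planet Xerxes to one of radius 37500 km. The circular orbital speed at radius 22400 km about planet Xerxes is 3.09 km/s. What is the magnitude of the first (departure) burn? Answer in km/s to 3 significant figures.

Δv₁ = 0.368 km/s

From the circular-orbit relation v² = μ/r at r = 22400 km: μ = v²r = (3.09)² × 22400 = 2.13877×10^5 km³/s².
Transfer-ellipse semi-major axis a_t = (r₁ + r₂)/2 = (22400 + 37500)/2 = 29950 km.
On the circular orbit at r = 22400 km, v_c = √(μ/r) = 3.0900 km/s.
Vis-viva on the transfer ellipse at r = 22400 km gives v_t = √[μ(2/r − 1/a_t)] = 3.4576 km/s.
Δv₁ = |v_t − v_c| = |3.4576 − 3.0900| = 0.3676 km/s.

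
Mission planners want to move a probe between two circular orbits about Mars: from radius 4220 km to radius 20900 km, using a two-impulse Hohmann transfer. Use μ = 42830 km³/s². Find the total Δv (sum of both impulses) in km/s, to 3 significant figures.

Transfer-ellipse semi-major axis a_t = (r₁ + r₂)/2 = (4220 + 20900)/2 = 12560 km.
At r₁ the circular-orbit speed is v₁ = √(μ/r₁) = 3.1858 km/s.
Transfer-orbit speed at r₁ (v² = μ(2/r − 1/a)): v_p = √[μ(2/r₁ − 1/a_t)] = 4.1096 km/s.
First burn Δv₁ = |v_p − v₁| = 0.9238 km/s.
At r₂, v₂ = √(μ/r₂) = 1.43153 km/s.
Transfer-orbit speed at r₂: v_a = √[μ(2/r₂ − 1/a_t)] = 0.829779 km/s.
Second burn Δv₂ = |v₂ − v_a| = 0.6018 km/s.
Total Δv = Δv₁ + Δv₂ = 1.526 km/s.

Δv = 1.53 km/s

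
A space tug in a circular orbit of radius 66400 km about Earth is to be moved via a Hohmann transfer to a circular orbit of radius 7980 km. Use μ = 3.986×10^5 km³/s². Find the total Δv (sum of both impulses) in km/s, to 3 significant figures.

Semi-major axis of the transfer orbit: a_t = (66400 + 7980)/2 = 37190 km.
Circular speed at r₁: v₁ = √(μ/r₁) = √(3.986×10^5/66400) = 2.450 km/s.
On the transfer ellipse at r₁, vis-viva equation gives v_a = √[μ(2/r₁ − 1/a_t)] = 1.135 km/s.
First burn Δv₁ = |v_a − v₁| = 1.315 km/s.
At r₂, v₂ = √(μ/r₂) = 7.068 km/s.
Transfer-orbit speed at r₂: v_p = √[μ(2/r₂ − 1/a_t)] = 9.444 km/s.
Second burn Δv₂ = |v₂ − v_p| = 2.376 km/s.
Total Δv = Δv₁ + Δv₂ = 3.691 km/s.

Δv = 3.69 km/s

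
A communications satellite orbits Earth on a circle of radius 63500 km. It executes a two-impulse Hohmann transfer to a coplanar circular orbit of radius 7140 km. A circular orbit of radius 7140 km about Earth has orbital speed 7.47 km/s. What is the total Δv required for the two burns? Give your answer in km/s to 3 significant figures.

From the circular-orbit relation v² = μ/r at r = 7140 km: μ = v²r = (7.47)² × 7140 = 3.98418×10^5 km³/s².
The Hohmann ellipse has a_t = (r₁ + r₂)/2 = 35320 km.
Circular speed at r₁: v₁ = √(μ/r₁) = √(3.98418×10^5/63500) = 2.505 km/s.
On the transfer ellipse at r₁, vis-viva gives v_a = √[μ(2/r₁ − 1/a_t)] = 1.126 km/s.
First burn Δv₁ = |v_a − v₁| = 1.379 km/s.
Circular speed at r₂: v₂ = √(μ/r₂) = 7.4700 km/s.
Transfer-orbit speed at r₂: v_p = √[μ(2/r₂ − 1/a_t)] = 10.016 km/s.
Second burn Δv₂ = |v₂ − v_p| = 2.546 km/s.
Δv = Δv₁ + Δv₂ = 1.379 + 2.546 = 3.925 km/s.

Δv = 3.92 km/s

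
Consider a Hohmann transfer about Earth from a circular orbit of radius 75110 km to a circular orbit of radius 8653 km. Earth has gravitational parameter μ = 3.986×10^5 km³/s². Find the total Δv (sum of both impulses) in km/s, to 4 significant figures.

Δv = 3.559 km/s

The Hohmann ellipse has a_t = (r₁ + r₂)/2 = 41881.5 km.
At r₁ the circular-orbit speed is v₁ = √(μ/r₁) = 2.304 km/s.
Transfer-orbit speed at r₁ (vis-viva): v_a = √[μ(2/r₁ − 1/a_t)] = 1.047 km/s.
First burn Δv₁ = |v_a − v₁| = 1.257 km/s.
At r₂, v₂ = √(μ/r₂) = 6.787 km/s.
Transfer-orbit speed at r₂: v_p = √[μ(2/r₂ − 1/a_t)] = 9.089 km/s.
Second burn Δv₂ = |v₂ − v_p| = 2.302 km/s.
Δv = Δv₁ + Δv₂ = 1.257 + 2.302 = 3.559 km/s.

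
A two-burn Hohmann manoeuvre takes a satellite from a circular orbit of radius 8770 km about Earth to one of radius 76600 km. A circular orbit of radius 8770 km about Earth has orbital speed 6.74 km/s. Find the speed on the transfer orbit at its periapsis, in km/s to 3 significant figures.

v = 9.03 km/s

From the circular-orbit relation v² = μ/r at r = 8770 km: μ = v²r = (6.74)² × 8770 = 3.98400×10^5 km³/s².
Transfer-ellipse semi-major axis a_t = (r₁ + r₂)/2 = (8770 + 76600)/2 = 42685 km.
The periapsis of the transfer ellipse is at r = 8770 km.
From the vis-viva equation, v = √[μ(2/r − 1/a_t)] = 9.029 km/s.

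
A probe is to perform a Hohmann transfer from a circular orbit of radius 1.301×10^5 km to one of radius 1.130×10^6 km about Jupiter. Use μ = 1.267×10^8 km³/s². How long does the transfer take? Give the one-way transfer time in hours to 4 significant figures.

t = 38.77 hours

Transfer-ellipse semi-major axis a_t = (r₁ + r₂)/2 = (1.301×10^5 + 1.130×10^6)/2 = 6.3005×10^5 km.
Half the transfer-orbit period gives t = π√(a_t³/μ) = 1.3958×10^5 s.
Converting: 1.3958×10^5 s ÷ 3600 s/hour = 38.77 hours.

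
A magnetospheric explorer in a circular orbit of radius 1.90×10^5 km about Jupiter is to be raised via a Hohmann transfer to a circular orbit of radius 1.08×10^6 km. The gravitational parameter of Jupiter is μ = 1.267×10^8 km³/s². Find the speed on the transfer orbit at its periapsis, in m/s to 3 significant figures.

Transfer-ellipse semi-major axis a_t = (r₁ + r₂)/2 = (1.900×10^5 + 1.080×10^6)/2 = 6.350×10^5 km.
At periapsis, r = 1.900×10^5 km.
From the vis-viva equation, v = √[μ(2/r − 1/a_t)] = 33.68 km/s.

v = 33700 m/s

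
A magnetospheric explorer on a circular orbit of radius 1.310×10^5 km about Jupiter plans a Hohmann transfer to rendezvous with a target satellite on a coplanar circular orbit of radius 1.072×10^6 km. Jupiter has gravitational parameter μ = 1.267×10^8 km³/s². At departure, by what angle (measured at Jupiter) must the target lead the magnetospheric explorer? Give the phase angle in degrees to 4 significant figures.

φ = 104.3°

Transfer-ellipse semi-major axis a_t = (r₁ + r₂)/2 = (1.310×10^5 + 1.072×10^6)/2 = 6.015×10^5 km.
Transfer time t = π√(a_t³/μ) = 1.30201×10^5 s.
Target angular speed ω₂ = √(μ/r₂³) = 1.01414×10^-5 rad/s.
Angle swept by the target during transfer: ω₂·t = 1.32042 rad = 75.654°.
Arrival is 180° from departure on the ellipse, so φ = 180° − 75.654° = 104.3°.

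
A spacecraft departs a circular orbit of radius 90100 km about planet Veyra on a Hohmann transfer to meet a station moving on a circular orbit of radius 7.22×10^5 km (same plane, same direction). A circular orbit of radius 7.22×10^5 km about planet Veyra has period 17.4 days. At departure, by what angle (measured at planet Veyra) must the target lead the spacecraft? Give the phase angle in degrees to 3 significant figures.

φ = 104°

From Kepler's third law T² = 4π²r³/μ at r = 7.22×10^5 km, T = 17.4 days = 17.4 × 86400 s = 1.50336×10^6 s: μ = 4π²r³/T² = 6.57424×10^6 km³/s².
Transfer-ellipse semi-major axis a_t = (r₁ + r₂)/2 = (90100 + 7.220×10^5)/2 = 4.0605×10^5 km.
The half-period of the transfer ellipse is t = π√(a_t³/μ) = 3.170×10^5 s.
The target's mean motion on its circular orbit is ω₂ = √(μ/r₂³) = 4.179×10^-6 rad/s.
Angle swept by the target during transfer: ω₂·t = 1.325 rad = 75.92°.
The spacecraft traverses 180° on the transfer ellipse, so the target must lead by 180° − 75.92° = 104°.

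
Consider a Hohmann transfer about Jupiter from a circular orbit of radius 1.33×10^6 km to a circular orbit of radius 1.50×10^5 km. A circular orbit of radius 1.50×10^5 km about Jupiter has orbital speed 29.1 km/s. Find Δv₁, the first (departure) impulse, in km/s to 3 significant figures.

From the circular-orbit relation v² = μ/r at r = 1.50×10^5 km: μ = v²r = (29.1)² × 1.50×10^5 = 1.27022×10^8 km³/s².
Semi-major axis of the transfer orbit: a_t = (1.330×10^6 + 1.500×10^5)/2 = 7.400×10^5 km.
Circular speed at r = 1.330×10^6 km: v_c = √(μ/r) = 9.773 km/s.
Transfer-orbit speed at the same r (vis-viva, a = a_t): v_t = √[μ(2/r − 1/a_t)] = 4.400 km/s.
Δv₁ = |v_t − v_c| = |4.400 − 9.773| = 5.373 km/s.

Δv₁ = 5.37 km/s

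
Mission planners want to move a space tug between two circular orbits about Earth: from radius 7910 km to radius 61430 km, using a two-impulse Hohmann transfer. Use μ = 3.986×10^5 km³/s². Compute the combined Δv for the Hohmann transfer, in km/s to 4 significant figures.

Δv = 3.681 km/s

Semi-major axis of the transfer orbit: a_t = (7910 + 61430)/2 = 34670 km.
At r₁ the circular-orbit speed is v₁ = √(μ/r₁) = 7.099 km/s.
Transfer-orbit speed at r₁ (vis-viva equation): v_p = √[μ(2/r₁ − 1/a_t)] = 9.449 km/s.
First burn Δv₁ = |v_p − v₁| = 2.350 km/s.
Circular speed at r₂: v₂ = √(μ/r₂) = 2.5473 km/s.
Transfer-orbit speed at r₂: v_a = √[μ(2/r₂ − 1/a_t)] = 1.2167 km/s.
Second burn Δv₂ = |v₂ − v_a| = 1.331 km/s.
Total Δv = Δv₁ + Δv₂ = 3.681 km/s.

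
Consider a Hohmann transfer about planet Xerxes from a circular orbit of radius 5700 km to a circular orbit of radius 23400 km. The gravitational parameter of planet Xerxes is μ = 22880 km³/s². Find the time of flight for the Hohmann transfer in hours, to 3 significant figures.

t = 10.1 hours

The Hohmann ellipse has a_t = (r₁ + r₂)/2 = 14550 km.
Transfer time t = π√(a_t³/μ) = π√((14550)³ / 22880) = 36450 s.
Converting: 36450 s ÷ 3600 s/hour = 10.1 hours.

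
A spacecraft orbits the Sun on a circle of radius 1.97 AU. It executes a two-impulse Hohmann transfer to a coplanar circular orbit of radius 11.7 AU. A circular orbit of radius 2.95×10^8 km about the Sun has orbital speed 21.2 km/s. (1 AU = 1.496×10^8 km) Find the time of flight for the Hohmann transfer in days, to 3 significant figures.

From the circular-orbit relation v² = μ/r at r = 2.95×10^8 km: μ = v²r = (21.2)² × 2.95×10^8 = 1.32585×10^11 km³/s².
In km: r₁ = 1.97 × 1.496×10^8 = 2.94712×10^8 km; r₂ = 11.7 × 1.496×10^8 = 1.75032×10^9 km.
Semi-major axis of the transfer orbit: a_t = (2.94712×10^8 + 1.75032×10^9)/2 = 1.022516×10^9 km.
Transfer time t = π√(a_t³/μ) = π√((1.022516×10^9)³ / 1.32585×10^11) = 2.821×10^8 s.
Converting: 2.821×10^8 s ÷ 86400 s/day = 3270 days.

t = 3270 days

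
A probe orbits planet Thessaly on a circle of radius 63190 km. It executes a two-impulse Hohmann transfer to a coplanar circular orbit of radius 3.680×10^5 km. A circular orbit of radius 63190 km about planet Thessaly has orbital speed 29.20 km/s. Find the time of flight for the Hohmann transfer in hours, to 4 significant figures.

t = 11.90 hours

From the circular-orbit relation v² = μ/r at r = 63190 km: μ = v²r = (29.20)² × 63190 = 5.38783×10^7 km³/s².
Semi-major axis of the transfer orbit: a_t = (63190 + 3.680×10^5)/2 = 2.15595×10^5 km.
Transfer time t = π√(a_t³/μ) = π√((2.15595×10^5)³ / 5.38783×10^7) = 42850 s.
Converting: 42850 s ÷ 3600 s/hour = 11.90 hours.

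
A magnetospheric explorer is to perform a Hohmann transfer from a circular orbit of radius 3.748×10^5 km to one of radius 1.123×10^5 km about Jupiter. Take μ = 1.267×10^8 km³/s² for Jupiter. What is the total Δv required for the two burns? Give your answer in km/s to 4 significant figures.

Δv = 13.98 km/s

Transfer-ellipse semi-major axis a_t = (r₁ + r₂)/2 = (3.748×10^5 + 1.123×10^5)/2 = 2.4355×10^5 km.
At r₁ the circular-orbit speed is v₁ = √(μ/r₁) = 18.386 km/s.
Transfer-orbit speed at r₁ (vis-viva equation): v_a = √[μ(2/r₁ − 1/a_t)] = 12.485 km/s.
First burn Δv₁ = |v_a − v₁| = 5.901 km/s.
At r₂, v₂ = √(μ/r₂) = 33.589 km/s.
Transfer-orbit speed at r₂: v_p = √[μ(2/r₂ − 1/a_t)] = 41.668 km/s.
Second burn Δv₂ = |v₂ − v_p| = 8.079 km/s.
Total Δv = Δv₁ + Δv₂ = 13.98 km/s.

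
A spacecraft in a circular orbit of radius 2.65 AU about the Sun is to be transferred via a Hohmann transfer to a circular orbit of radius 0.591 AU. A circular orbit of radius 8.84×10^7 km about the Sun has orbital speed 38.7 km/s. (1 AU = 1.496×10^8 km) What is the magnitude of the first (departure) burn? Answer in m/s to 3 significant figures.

Δv₁ = 7240 m/s

From the circular-orbit relation v² = μ/r at r = 8.84×10^7 km: μ = v²r = (38.7)² × 8.84×10^7 = 1.32396×10^11 km³/s².
In km: r₁ = 2.65 × 1.496×10^8 = 3.9644×10^8 km; r₂ = 0.591 × 1.496×10^8 = 8.84136×10^7 km.
The Hohmann ellipse has a_t = (r₁ + r₂)/2 = 2.424268×10^8 km.
On the circular orbit at r = 3.9644×10^8 km, v_c = √(μ/r) = 18.27462 km/s.
Transfer-orbit speed at the same r (vis-viva, a = a_t): v_t = √[μ(2/r − 1/a_t)] = 11.03615 km/s.
Δv₁ = |v_t − v_c| = |11.03615 − 18.27462| = 7.238 km/s.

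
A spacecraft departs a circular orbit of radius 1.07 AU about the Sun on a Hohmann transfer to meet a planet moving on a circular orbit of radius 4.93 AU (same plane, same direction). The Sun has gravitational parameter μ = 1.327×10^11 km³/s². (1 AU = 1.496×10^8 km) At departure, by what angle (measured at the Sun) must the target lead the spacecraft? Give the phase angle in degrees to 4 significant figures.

φ = 94.56°

In km: r₁ = 1.07 × 1.496×10^8 = 1.60072×10^8 km; r₂ = 4.93 × 1.496×10^8 = 7.37528×10^8 km.
Transfer-ellipse semi-major axis a_t = (r₁ + r₂)/2 = (1.60072×10^8 + 7.37528×10^8)/2 = 4.488×10^8 km.
Transfer time t = π√(a_t³/μ) = 8.19962×10^7 s.
The target's mean motion on its circular orbit is ω₂ = √(μ/r₂³) = 1.81873×10^-8 rad/s.
Angle swept by the target during transfer: ω₂·t = 1.49129 rad = 85.44°.
Arrival is 180° from departure on the ellipse, so φ = 180° − 85.44° = 94.56°.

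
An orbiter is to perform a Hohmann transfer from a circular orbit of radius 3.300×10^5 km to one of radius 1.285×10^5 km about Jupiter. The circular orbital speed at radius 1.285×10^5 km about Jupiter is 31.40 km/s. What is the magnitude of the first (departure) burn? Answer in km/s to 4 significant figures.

From the circular-orbit relation v² = μ/r at r = 1.285×10^5 km: μ = v²r = (31.40)² × 1.285×10^5 = 1.26696×10^8 km³/s².
Semi-major axis of the transfer orbit: a_t = (3.300×10^5 + 1.285×10^5)/2 = 2.2925×10^5 km.
On the circular orbit at r = 3.300×10^5 km, v_c = √(μ/r) = 19.594 km/s.
Vis-viva on the transfer ellipse at r = 3.300×10^5 km gives v_t = √[μ(2/r − 1/a_t)] = 14.670 km/s.
Δv₁ = |v_t − v_c| = |14.670 − 19.594| = 4.924 km/s.

Δv₁ = 4.924 km/s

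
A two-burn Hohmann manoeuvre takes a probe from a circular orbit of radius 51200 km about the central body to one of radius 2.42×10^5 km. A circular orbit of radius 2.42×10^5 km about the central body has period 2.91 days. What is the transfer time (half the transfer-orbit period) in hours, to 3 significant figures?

From Kepler's third law T² = 4π²r³/μ at r = 2.42×10^5 km, T = 2.91 days = 2.91 × 86400 s = 2.51424×10^5 s: μ = 4π²r³/T² = 8.85100×10^6 km³/s².
Transfer-ellipse semi-major axis a_t = (r₁ + r₂)/2 = (51200 + 2.420×10^5)/2 = 1.466×10^5 km.
By Kepler's third law the transfer-orbit period is T = 2π√(a_t³/μ), so t = T/2 = 59270 s.
Converting: 59270 s ÷ 3600 s/hour = 16.5 hours.

t = 16.5 hours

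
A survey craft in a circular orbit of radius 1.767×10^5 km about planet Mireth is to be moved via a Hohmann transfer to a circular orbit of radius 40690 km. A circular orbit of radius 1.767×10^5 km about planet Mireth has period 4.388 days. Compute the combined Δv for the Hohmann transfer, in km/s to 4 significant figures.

Δv = 2.815 km/s

From Kepler's third law T² = 4π²r³/μ at r = 1.767×10^5 km, T = 4.388 days = 4.388 × 86400 s = 3.791232×10^5 s: μ = 4π²r³/T² = 1.51534×10^6 km³/s².
Transfer-ellipse semi-major axis a_t = (r₁ + r₂)/2 = (1.767×10^5 + 40690)/2 = 1.08695×10^5 km.
Circular speed at r₁: v₁ = √(μ/r₁) = √(1.51534×10^6/1.767×10^5) = 2.9284 km/s.
Transfer-orbit speed at r₁ (v² = μ(2/r − 1/a)): v_a = √[μ(2/r₁ − 1/a_t)] = 1.7917 km/s.
First burn Δv₁ = |v_a − v₁| = 1.137 km/s.
At r₂, v₂ = √(μ/r₂) = 6.103 km/s.
Transfer-orbit speed at r₂: v_p = √[μ(2/r₂ − 1/a_t)] = 7.781 km/s.
Second burn Δv₂ = |v₂ − v_p| = 1.678 km/s.
Δv = Δv₁ + Δv₂ = 1.137 + 1.678 = 2.815 km/s.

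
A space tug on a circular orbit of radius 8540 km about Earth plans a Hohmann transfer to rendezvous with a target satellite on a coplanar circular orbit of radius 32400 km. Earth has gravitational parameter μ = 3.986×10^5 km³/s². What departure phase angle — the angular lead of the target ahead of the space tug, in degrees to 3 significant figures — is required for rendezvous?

φ = 89.6°

The Hohmann ellipse has a_t = (r₁ + r₂)/2 = 20470 km.
Transfer time t = π√(a_t³/μ) = 14573.3 s.
The target's mean motion on its circular orbit is ω₂ = √(μ/r₂³) = 1.08256×10^-4 rad/s.
Angle swept by the target during transfer: ω₂·t = 1.5776 rad = 90.39°.
Arrival is 180° from departure on the ellipse, so φ = 180° − 90.39° = 89.6°.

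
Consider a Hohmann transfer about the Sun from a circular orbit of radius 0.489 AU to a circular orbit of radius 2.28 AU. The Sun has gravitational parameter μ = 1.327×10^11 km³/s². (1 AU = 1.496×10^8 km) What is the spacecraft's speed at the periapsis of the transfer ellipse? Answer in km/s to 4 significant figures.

In km: r₁ = 0.489 × 1.496×10^8 = 7.31544×10^7 km; r₂ = 2.28 × 1.496×10^8 = 3.41088×10^8 km.
Transfer-ellipse semi-major axis a_t = (r₁ + r₂)/2 = (7.31544×10^7 + 3.41088×10^8)/2 = 2.071212×10^8 km.
At periapsis, r = 7.31544×10^7 km.
Applying v² = μ(2/r − 1/a_t): v = 54.66 km/s.

v = 54.66 km/s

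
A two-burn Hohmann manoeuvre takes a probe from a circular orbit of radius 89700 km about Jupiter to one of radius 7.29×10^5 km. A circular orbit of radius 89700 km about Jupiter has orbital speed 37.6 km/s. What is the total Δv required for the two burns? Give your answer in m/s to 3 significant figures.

Δv = 19600 m/s

From the circular-orbit relation v² = μ/r at r = 89700 km: μ = v²r = (37.6)² × 89700 = 1.26814×10^8 km³/s².
Transfer-ellipse semi-major axis a_t = (r₁ + r₂)/2 = (89700 + 7.290×10^5)/2 = 4.0935×10^5 km.
Circular speed at r₁: v₁ = √(μ/r₁) = √(1.26814×10^8/89700) = 37.600 km/s.
On the transfer ellipse at r₁, v² = μ(2/r − 1/a) gives v_p = √[μ(2/r₁ − 1/a_t)] = 50.177 km/s.
First burn Δv₁ = |v_p − v₁| = 12.577 km/s.
At r₂, v₂ = √(μ/r₂) = 13.18926 km/s.
Transfer-orbit speed at r₂: v_a = √[μ(2/r₂ − 1/a_t)] = 6.174036 km/s.
Second burn Δv₂ = |v₂ − v_a| = 7.0152 km/s.
Δv = Δv₁ + Δv₂ = 12.577 + 7.0152 = 19.59 km/s.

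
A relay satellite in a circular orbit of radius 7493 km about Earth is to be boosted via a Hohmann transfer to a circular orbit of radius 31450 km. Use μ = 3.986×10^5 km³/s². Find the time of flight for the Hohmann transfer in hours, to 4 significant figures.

The Hohmann ellipse has a_t = (r₁ + r₂)/2 = 19471.5 km.
By Kepler's third law the transfer-orbit period is T = 2π√(a_t³/μ), so t = T/2 = 13520 s.
Converting: 13520 s ÷ 3600 s/hour = 3.756 hours.

t = 3.756 hours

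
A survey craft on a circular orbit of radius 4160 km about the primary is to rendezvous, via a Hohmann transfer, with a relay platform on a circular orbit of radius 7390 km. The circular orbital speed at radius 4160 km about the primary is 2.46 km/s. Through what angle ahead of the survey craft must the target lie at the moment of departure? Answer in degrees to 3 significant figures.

From the circular-orbit relation v² = μ/r at r = 4160 km: μ = v²r = (2.46)² × 4160 = 25174.7 km³/s².
Semi-major axis of the transfer orbit: a_t = (4160 + 7390)/2 = 5775 km.
Transfer time t = π√(a_t³/μ) = 8689.5 s.
The target's mean motion on its circular orbit is ω₂ = √(μ/r₂³) = 2.4976×10^-4 rad/s.
Angle swept by the target during transfer: ω₂·t = 2.170 rad = 124.3°.
Arrival is 180° from departure on the ellipse, so φ = 180° − 124.3° = 55.7°.

φ = 55.7°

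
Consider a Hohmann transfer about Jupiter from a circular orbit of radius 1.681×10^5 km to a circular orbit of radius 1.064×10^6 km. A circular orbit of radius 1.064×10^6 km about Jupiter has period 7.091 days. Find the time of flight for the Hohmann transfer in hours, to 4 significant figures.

t = 37.49 hours

From Kepler's third law T² = 4π²r³/μ at r = 1.064×10^6 km, T = 7.091 days = 7.091 × 86400 s = 6.126624×10^5 s: μ = 4π²r³/T² = 1.26690×10^8 km³/s².
Semi-major axis of the transfer orbit: a_t = (1.681×10^5 + 1.064×10^6)/2 = 6.1605×10^5 km.
By Kepler's third law the transfer-orbit period is T = 2π√(a_t³/μ), so t = T/2 = 1.3496×10^5 s.
Converting: 1.3496×10^5 s ÷ 3600 s/hour = 37.49 hours.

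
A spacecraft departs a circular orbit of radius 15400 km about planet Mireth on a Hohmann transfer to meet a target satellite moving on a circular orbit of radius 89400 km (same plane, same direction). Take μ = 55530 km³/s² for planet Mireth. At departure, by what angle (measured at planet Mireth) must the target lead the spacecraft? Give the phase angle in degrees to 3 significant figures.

φ = 99.2°

Transfer-ellipse semi-major axis a_t = (r₁ + r₂)/2 = (15400 + 89400)/2 = 52400 km.
Transfer time t = π√(a_t³/μ) = 1.599×10^5 s.
The target's mean motion on its circular orbit is ω₂ = √(μ/r₂³) = 8.816×10^-6 rad/s.
Angle swept by the target during transfer: ω₂·t = 1.4097 rad = 80.77°.
The spacecraft traverses 180° on the transfer ellipse, so the target must lead by 180° − 80.77° = 99.2°.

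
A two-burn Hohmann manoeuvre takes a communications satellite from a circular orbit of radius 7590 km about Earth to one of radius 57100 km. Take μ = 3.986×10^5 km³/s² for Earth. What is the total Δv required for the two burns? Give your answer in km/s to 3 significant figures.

Transfer-ellipse semi-major axis a_t = (r₁ + r₂)/2 = (7590 + 57100)/2 = 32345 km.
At r₁ the circular-orbit speed is v₁ = √(μ/r₁) = 7.247 km/s.
Transfer-orbit speed at r₁ (vis-viva): v_p = √[μ(2/r₁ − 1/a_t)] = 9.629 km/s.
First burn Δv₁ = |v_p − v₁| = 2.382 km/s.
Circular speed at r₂: v₂ = √(μ/r₂) = 2.642 km/s.
Transfer-orbit speed at r₂: v_a = √[μ(2/r₂ − 1/a_t)] = 1.280 km/s.
Second burn Δv₂ = |v₂ − v_a| = 1.362 km/s.
Total Δv = Δv₁ + Δv₂ = 3.744 km/s.

Δv = 3.74 km/s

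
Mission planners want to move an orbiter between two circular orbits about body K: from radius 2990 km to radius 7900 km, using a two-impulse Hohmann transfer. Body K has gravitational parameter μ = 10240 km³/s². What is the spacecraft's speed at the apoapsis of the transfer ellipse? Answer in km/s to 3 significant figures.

v = 0.844 km/s

Semi-major axis of the transfer orbit: a_t = (2990 + 7900)/2 = 5445 km.
The apoapsis of the transfer ellipse is at r = 7900 km.
Vis-viva: v = √[μ(2/r − 1/a_t)] = √[10240 × (2/7900 − 1/5445)] = 0.8437 km/s.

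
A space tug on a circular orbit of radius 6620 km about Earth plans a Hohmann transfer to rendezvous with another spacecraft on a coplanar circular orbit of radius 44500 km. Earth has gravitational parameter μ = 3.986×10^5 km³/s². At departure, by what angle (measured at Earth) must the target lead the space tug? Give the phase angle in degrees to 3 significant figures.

Semi-major axis of the transfer orbit: a_t = (6620 + 44500)/2 = 25560 km.
Transfer time t = π√(a_t³/μ) = 20334 s.
Target angular speed ω₂ = √(μ/r₂³) = 6.7256×10^-5 rad/s.
Angle swept by the target during transfer: ω₂·t = 1.3676 rad = 78.36°.
Arrival is 180° from departure on the ellipse, so φ = 180° − 78.36° = 102°.

φ = 102°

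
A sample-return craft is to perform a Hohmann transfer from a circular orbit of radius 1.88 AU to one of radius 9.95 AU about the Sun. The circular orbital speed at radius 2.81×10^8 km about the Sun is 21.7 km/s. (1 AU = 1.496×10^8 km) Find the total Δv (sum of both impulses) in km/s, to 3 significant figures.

Δv = 10.6 km/s

From the circular-orbit relation v² = μ/r at r = 2.81×10^8 km: μ = v²r = (21.7)² × 2.81×10^8 = 1.32320×10^11 km³/s².
In km: r₁ = 1.88 × 1.496×10^8 = 2.81248×10^8 km; r₂ = 9.95 × 1.496×10^8 = 1.48852×10^9 km.
Semi-major axis of the transfer orbit: a_t = (2.81248×10^8 + 1.48852×10^9)/2 = 8.84884×10^8 km.
At r₁ the circular-orbit speed is v₁ = √(μ/r₁) = 21.6904 km/s.
On the transfer ellipse at r₁, v² = μ(2/r − 1/a) gives v_p = √[μ(2/r₁ − 1/a_t)] = 28.1321 km/s.
First burn Δv₁ = |v_p − v₁| = 6.4417 km/s.
At r₂, v₂ = √(μ/r₂) = 9.4283 km/s.
Transfer-orbit speed at r₂: v_a = √[μ(2/r₂ − 1/a_t)] = 5.3154 km/s.
Second burn Δv₂ = |v₂ − v_a| = 4.1129 km/s.
Total Δv = Δv₁ + Δv₂ = 10.55 km/s.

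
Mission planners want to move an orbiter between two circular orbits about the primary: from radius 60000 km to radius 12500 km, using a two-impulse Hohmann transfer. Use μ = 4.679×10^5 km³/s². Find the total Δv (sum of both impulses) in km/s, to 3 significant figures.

Semi-major axis of the transfer orbit: a_t = (60000 + 12500)/2 = 36250 km.
Circular speed at r₁: v₁ = √(μ/r₁) = √(4.679×10^5/60000) = 2.793 km/s.
Transfer-orbit speed at r₁ (vis-viva equation): v_a = √[μ(2/r₁ − 1/a_t)] = 1.640 km/s.
First burn Δv₁ = |v_a − v₁| = 1.153 km/s.
At r₂, v₂ = √(μ/r₂) = 6.118 km/s.
Transfer-orbit speed at r₂: v_p = √[μ(2/r₂ − 1/a_t)] = 7.871 km/s.
Second burn Δv₂ = |v₂ − v_p| = 1.753 km/s.
Δv = Δv₁ + Δv₂ = 1.153 + 1.753 = 2.906 km/s.

Δv = 2.91 km/s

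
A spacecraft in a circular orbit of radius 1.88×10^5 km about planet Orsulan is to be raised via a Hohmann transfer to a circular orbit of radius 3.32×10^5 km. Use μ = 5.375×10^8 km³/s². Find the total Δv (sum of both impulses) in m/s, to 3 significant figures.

Transfer-ellipse semi-major axis a_t = (r₁ + r₂)/2 = (1.880×10^5 + 3.320×10^5)/2 = 2.600×10^5 km.
At r₁ the circular-orbit speed is v₁ = √(μ/r₁) = 53.470 km/s.
On the transfer ellipse at r₁, vis-viva equation gives v_p = √[μ(2/r₁ − 1/a_t)] = 60.422 km/s.
First burn Δv₁ = |v_p − v₁| = 6.952 km/s.
Circular speed at r₂: v₂ = √(μ/r₂) = 40.2365 km/s.
Transfer-orbit speed at r₂: v_a = √[μ(2/r₂ − 1/a_t)] = 34.2147 km/s.
Second burn Δv₂ = |v₂ − v_a| = 6.022 km/s.
Δv = Δv₁ + Δv₂ = 6.952 + 6.022 = 12.97 km/s.

Δv = 13000 m/s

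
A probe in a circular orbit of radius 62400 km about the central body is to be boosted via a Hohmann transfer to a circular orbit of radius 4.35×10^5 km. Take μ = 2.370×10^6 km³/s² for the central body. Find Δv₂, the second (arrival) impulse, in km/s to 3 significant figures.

Δv₂ = 1.16 km/s

Transfer-ellipse semi-major axis a_t = (r₁ + r₂)/2 = (62400 + 4.350×10^5)/2 = 2.487×10^5 km.
On the circular orbit at r = 4.350×10^5 km, v_c = √(μ/r) = 2.334 km/s.
Transfer-orbit speed at the same r (vis-viva, a = a_t): v_t = √[μ(2/r − 1/a_t)] = 1.169 km/s.
Δv₂ = |v_t − v_c| = |1.169 − 2.334| = 1.165 km/s.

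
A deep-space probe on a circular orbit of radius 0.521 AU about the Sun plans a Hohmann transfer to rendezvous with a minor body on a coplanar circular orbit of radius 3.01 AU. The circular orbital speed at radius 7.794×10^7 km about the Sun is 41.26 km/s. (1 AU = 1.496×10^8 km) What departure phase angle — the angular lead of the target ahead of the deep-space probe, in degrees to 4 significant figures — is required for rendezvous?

From the circular-orbit relation v² = μ/r at r = 7.794×10^7 km: μ = v²r = (41.26)² × 7.794×10^7 = 1.32684×10^11 km³/s².
In km: r₁ = 0.521 × 1.496×10^8 = 7.79416×10^7 km; r₂ = 3.01 × 1.496×10^8 = 4.50296×10^8 km.
Semi-major axis of the transfer orbit: a_t = (7.79416×10^7 + 4.50296×10^8)/2 = 2.641188×10^8 km.
Transfer time t = π√(a_t³/μ) = 3.702×10^7 s.
The target's mean motion on its circular orbit is ω₂ = √(μ/r₂³) = 3.812×10^-8 rad/s.
Angle swept by the target during transfer: ω₂·t = 1.4112 rad = 80.86°.
Arrival is 180° from departure on the ellipse, so φ = 180° − 80.86° = 99.14°.

φ = 99.14°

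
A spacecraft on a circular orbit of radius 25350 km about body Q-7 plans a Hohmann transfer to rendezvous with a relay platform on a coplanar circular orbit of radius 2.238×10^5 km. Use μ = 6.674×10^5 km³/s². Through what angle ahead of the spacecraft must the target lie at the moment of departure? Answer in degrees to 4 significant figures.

Semi-major axis of the transfer orbit: a_t = (25350 + 2.238×10^5)/2 = 1.24575×10^5 km.
The half-period of the transfer ellipse is t = π√(a_t³/μ) = 1.690842×10^5 s.
The target's mean motion on its circular orbit is ω₂ = √(μ/r₂³) = 7.716191×10^-6 rad/s.
Angle swept by the target during transfer: ω₂·t = 1.30469 rad = 74.753°.
Arrival is 180° from departure on the ellipse, so φ = 180° − 74.753° = 105.2°.

φ = 105.2°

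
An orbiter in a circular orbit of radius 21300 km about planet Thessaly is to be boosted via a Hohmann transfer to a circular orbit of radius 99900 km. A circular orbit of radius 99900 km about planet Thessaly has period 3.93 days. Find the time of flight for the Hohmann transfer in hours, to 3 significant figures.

t = 22.3 hours

From Kepler's third law T² = 4π²r³/μ at r = 99900 km, T = 3.93 days = 3.93 × 86400 s = 3.39552×10^5 s: μ = 4π²r³/T² = 3.41384×10^5 km³/s².
The Hohmann ellipse has a_t = (r₁ + r₂)/2 = 60600 km.
Transfer time t = π√(a_t³/μ) = π√((60600)³ / 3.41384×10^5) = 80210 s.
Converting: 80210 s ÷ 3600 s/hour = 22.3 hours.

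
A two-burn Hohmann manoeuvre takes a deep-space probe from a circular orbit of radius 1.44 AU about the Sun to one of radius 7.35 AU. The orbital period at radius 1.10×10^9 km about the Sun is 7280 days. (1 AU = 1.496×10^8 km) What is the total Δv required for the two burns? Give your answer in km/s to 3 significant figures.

Δv = 12.0 km/s

From Kepler's third law T² = 4π²r³/μ at r = 1.10×10^9 km, T = 7280 days = 7280 × 86400 s = 6.28992×10^8 s: μ = 4π²r³/T² = 1.32815×10^11 km³/s².
In km: r₁ = 1.44 × 1.496×10^8 = 2.15424×10^8 km; r₂ = 7.35 × 1.496×10^8 = 1.09956×10^9 km.
The Hohmann ellipse has a_t = (r₁ + r₂)/2 = 6.57492×10^8 km.
At r₁ the circular-orbit speed is v₁ = √(μ/r₁) = 24.83 km/s.
On the transfer ellipse at r₁, vis-viva equation gives v_p = √[μ(2/r₁ − 1/a_t)] = 32.11 km/s.
First burn Δv₁ = |v_p − v₁| = 7.280 km/s.
Circular speed at r₂: v₂ = √(μ/r₂) = 10.99 km/s.
Transfer-orbit speed at r₂: v_a = √[μ(2/r₂ − 1/a_t)] = 6.291 km/s.
Second burn Δv₂ = |v₂ − v_a| = 4.699 km/s.
Total Δv = Δv₁ + Δv₂ = 11.98 km/s.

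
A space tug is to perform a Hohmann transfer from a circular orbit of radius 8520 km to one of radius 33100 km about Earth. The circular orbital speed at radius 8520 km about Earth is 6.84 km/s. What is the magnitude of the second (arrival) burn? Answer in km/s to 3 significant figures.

From the circular-orbit relation v² = μ/r at r = 8520 km: μ = v²r = (6.84)² × 8520 = 3.98613×10^5 km³/s².
Semi-major axis of the transfer orbit: a_t = (8520 + 33100)/2 = 20810 km.
Circular speed at r = 33100 km: v_c = √(μ/r) = 3.470 km/s.
Transfer-orbit speed at the same r (vis-viva, a = a_t): v_t = √[μ(2/r − 1/a_t)] = 2.220 km/s.
Δv₂ = |v_t − v_c| = |2.220 − 3.470| = 1.250 km/s.

Δv₂ = 1.25 km/s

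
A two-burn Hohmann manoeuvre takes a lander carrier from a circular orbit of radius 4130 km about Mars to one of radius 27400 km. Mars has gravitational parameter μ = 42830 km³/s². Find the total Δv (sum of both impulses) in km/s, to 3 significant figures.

Δv = 1.64 km/s

Transfer-ellipse semi-major axis a_t = (r₁ + r₂)/2 = (4130 + 27400)/2 = 15765 km.
At r₁ the circular-orbit speed is v₁ = √(μ/r₁) = 3.220 km/s.
Transfer-orbit speed at r₁ (vis-viva): v_p = √[μ(2/r₁ − 1/a_t)] = 4.245 km/s.
First burn Δv₁ = |v_p − v₁| = 1.025 km/s.
Circular speed at r₂: v₂ = √(μ/r₂) = 1.25026 km/s.
Transfer-orbit speed at r₂: v_a = √[μ(2/r₂ − 1/a_t)] = 0.639922 km/s.
Second burn Δv₂ = |v₂ − v_a| = 0.6103 km/s.
Δv = Δv₁ + Δv₂ = 1.025 + 0.6103 = 1.635 km/s.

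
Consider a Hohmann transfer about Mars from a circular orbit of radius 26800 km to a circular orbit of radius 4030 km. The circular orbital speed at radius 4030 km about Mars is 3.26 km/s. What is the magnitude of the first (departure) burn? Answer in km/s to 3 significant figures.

Δv₁ = 0.618 km/s

From the circular-orbit relation v² = μ/r at r = 4030 km: μ = v²r = (3.26)² × 4030 = 42829.2 km³/s².
Semi-major axis of the transfer orbit: a_t = (26800 + 4030)/2 = 15415 km.
On the circular orbit at r = 26800 km, v_c = √(μ/r) = 1.2642 km/s.
Transfer-orbit speed at the same r (vis-viva, a = a_t): v_t = √[μ(2/r − 1/a_t)] = 0.64637 km/s.
Δv₁ = |v_t − v_c| = |0.64637 − 1.2642| = 0.6178 km/s.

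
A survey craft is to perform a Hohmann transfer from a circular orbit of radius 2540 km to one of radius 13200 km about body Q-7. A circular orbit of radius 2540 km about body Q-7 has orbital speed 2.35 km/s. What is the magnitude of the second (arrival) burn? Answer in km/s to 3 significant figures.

Δv₂ = 0.445 km/s

From the circular-orbit relation v² = μ/r at r = 2540 km: μ = v²r = (2.35)² × 2540 = 14027.2 km³/s².
Transfer-ellipse semi-major axis a_t = (r₁ + r₂)/2 = (2540 + 13200)/2 = 7870 km.
On the circular orbit at r = 13200 km, v_c = √(μ/r) = 1.03086 km/s.
Vis-viva on the transfer ellipse at r = 13200 km gives v_t = √[μ(2/r − 1/a_t)] = 0.585635 km/s.
Δv₂ = |v_t − v_c| = |0.585635 − 1.03086| = 0.4452 km/s.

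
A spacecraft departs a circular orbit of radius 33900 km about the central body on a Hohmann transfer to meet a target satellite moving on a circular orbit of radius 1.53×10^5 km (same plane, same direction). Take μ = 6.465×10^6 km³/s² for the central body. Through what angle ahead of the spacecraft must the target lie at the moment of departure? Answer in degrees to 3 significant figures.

φ = 94.1°

Semi-major axis of the transfer orbit: a_t = (33900 + 1.530×10^5)/2 = 93450 km.
Transfer time t = π√(a_t³/μ) = 35297 s.
Target angular speed ω₂ = √(μ/r₂³) = 4.2486×10^-5 rad/s.
Angle swept by the target during transfer: ω₂·t = 1.4996 rad = 85.92°.
Arrival is 180° from departure on the ellipse, so φ = 180° − 85.92° = 94.1°.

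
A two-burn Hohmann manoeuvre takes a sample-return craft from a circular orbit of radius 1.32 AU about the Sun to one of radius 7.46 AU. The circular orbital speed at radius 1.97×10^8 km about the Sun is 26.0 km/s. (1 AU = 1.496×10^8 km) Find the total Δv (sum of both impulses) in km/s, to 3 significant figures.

From the circular-orbit relation v² = μ/r at r = 1.97×10^8 km: μ = v²r = (26.0)² × 1.97×10^8 = 1.33172×10^11 km³/s².
In km: r₁ = 1.32 × 1.496×10^8 = 1.97472×10^8 km; r₂ = 7.46 × 1.496×10^8 = 1.116016×10^9 km.
Semi-major axis of the transfer orbit: a_t = (1.97472×10^8 + 1.116016×10^9)/2 = 6.56744×10^8 km.
At r₁ the circular-orbit speed is v₁ = √(μ/r₁) = 25.969 km/s.
On the transfer ellipse at r₁, vis-viva gives v_p = √[μ(2/r₁ − 1/a_t)] = 33.853 km/s.
First burn Δv₁ = |v_p − v₁| = 7.884 km/s.
Circular speed at r₂: v₂ = √(μ/r₂) = 10.924 km/s.
Transfer-orbit speed at r₂: v_a = √[μ(2/r₂ − 1/a_t)] = 5.9900 km/s.
Second burn Δv₂ = |v₂ − v_a| = 4.934 km/s.
Δv = Δv₁ + Δv₂ = 7.884 + 4.934 = 12.82 km/s.

Δv = 12.8 km/s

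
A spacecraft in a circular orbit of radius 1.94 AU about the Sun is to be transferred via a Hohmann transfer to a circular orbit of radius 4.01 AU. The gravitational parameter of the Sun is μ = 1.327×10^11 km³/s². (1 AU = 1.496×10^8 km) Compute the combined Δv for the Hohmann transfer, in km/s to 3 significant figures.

In km: r₁ = 1.94 × 1.496×10^8 = 2.90224×10^8 km; r₂ = 4.01 × 1.496×10^8 = 5.99896×10^8 km.
Semi-major axis of the transfer orbit: a_t = (2.90224×10^8 + 5.99896×10^8)/2 = 4.4506×10^8 km.
Circular speed at r₁: v₁ = √(μ/r₁) = √(1.327×10^11/2.90224×10^8) = 21.383 km/s.
Transfer-orbit speed at r₁ (vis-viva): v_p = √[μ(2/r₁ − 1/a_t)] = 24.825 km/s.
First burn Δv₁ = |v_p − v₁| = 3.442 km/s.
At r₂, v₂ = √(μ/r₂) = 14.873 km/s.
Transfer-orbit speed at r₂: v_a = √[μ(2/r₂ − 1/a_t)] = 12.010 km/s.
Second burn Δv₂ = |v₂ − v_a| = 2.863 km/s.
Total Δv = Δv₁ + Δv₂ = 6.305 km/s.

Δv = 6.31 km/s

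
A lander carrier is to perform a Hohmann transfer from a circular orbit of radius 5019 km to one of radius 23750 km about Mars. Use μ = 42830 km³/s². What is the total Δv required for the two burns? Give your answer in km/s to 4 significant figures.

Δv = 1.382 km/s

Transfer-ellipse semi-major axis a_t = (r₁ + r₂)/2 = (5019 + 23750)/2 = 14384.5 km.
Circular speed at r₁: v₁ = √(μ/r₁) = √(42830/5019) = 2.9212 km/s.
Transfer-orbit speed at r₁ (v² = μ(2/r − 1/a)): v_p = √[μ(2/r₁ − 1/a_t)] = 3.7536 km/s.
First burn Δv₁ = |v_p − v₁| = 0.8324 km/s.
At r₂, v₂ = √(μ/r₂) = 1.3429 km/s.
Transfer-orbit speed at r₂: v_a = √[μ(2/r₂ − 1/a_t)] = 0.79324 km/s.
Second burn Δv₂ = |v₂ − v_a| = 0.5497 km/s.
Total Δv = Δv₁ + Δv₂ = 1.382 km/s.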